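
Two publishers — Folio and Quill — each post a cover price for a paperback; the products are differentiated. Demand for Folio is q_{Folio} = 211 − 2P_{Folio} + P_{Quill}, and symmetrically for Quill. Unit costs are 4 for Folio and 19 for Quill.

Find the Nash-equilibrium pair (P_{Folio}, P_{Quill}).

Folio's profit: π = (P_{Folio} − 4)(211 − 2P_{Folio} + P_{Quill}).
∂π/∂P_{Folio} = 219 − 4P_{Folio} + P_{Quill} = 0 ⇒ P_{Folio} = 54.75 + 0.25P_{Quill}.
Similarly P_{Quill} = 62.25 + 0.25P_{Folio}.
Solving the two reaction functions simultaneously: (1 − (0.25)(0.25))P_{Folio} = 54.75 + 0.25·62.25, so 0.9375P_{Folio} = 70.3125 and P_{Folio} = 75.
Then P_{Quill} = 62.25 + 0.25·75 = 81.

75, 81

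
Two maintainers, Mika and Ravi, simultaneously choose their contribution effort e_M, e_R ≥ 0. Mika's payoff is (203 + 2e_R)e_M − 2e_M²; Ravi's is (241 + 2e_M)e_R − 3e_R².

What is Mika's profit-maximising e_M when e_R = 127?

Expanding Mika's payoff: 203e_M + 2e_Re_M − 2e_M².
∂π/∂e_M = 203 + 2e_R − 4e_M = 0, so e_M = 50.75 + 0.5e_R.
At e_R = 127: e_M = 50.75 + 0.5·127 = 114.25.

114.25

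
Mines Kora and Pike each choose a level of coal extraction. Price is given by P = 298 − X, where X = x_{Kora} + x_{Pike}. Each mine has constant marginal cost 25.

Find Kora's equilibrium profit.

Mine Kora's profit: π = x_{Kora}(298 − (x_{Kora} + x_{Pike})) − 25x_{Kora}.
∂π/∂x_{Kora} = 273 − 2x_{Kora} − x_{Pike} = 0, so x_{Kora} = 136.5 − 0.5x_{Pike}.
By symmetry x_{Pike} = x_{Kora}; substituting into the reaction function, 1.5x_{Kora} = 136.5 and x_{Kora} = 91.
Price P = 298 − 182 = 116.
Kora's profit: (116 − 25)·91 = 8281.

8281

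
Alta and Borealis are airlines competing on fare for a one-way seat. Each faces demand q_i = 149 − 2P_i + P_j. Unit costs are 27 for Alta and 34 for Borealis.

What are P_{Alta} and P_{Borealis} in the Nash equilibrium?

Alta's profit: π = (P_{Alta} − 27)(149 − 2P_{Alta} + P_{Borealis}).
∂π/∂P_{Alta} = 203 − 4P_{Alta} + P_{Borealis} = 0 ⇒ P_{Alta} = 50.75 + 0.25P_{Borealis}.
Similarly P_{Borealis} = 54.25 + 0.25P_{Alta}.
Plugging P_{Borealis} into Alta's best response: P_{Alta} = 50.75 + 0.25(54.25 + 0.25P_{Alta}) ⇒ 0.9375P_{Alta} = 64.3125, so P_{Alta} = 68.6.
Then P_{Borealis} = 54.25 + 0.25·68.6 = 71.4.

68.6, 71.4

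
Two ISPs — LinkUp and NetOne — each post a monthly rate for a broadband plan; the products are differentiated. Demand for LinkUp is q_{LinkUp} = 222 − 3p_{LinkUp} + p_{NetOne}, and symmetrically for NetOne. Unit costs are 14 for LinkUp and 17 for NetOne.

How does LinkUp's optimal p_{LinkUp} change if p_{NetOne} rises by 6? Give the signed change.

LinkUp's profit: π = (p_{LinkUp} − 14)(222 − 3p_{LinkUp} + p_{NetOne}).
∂π/∂p_{LinkUp} = 264 − 6p_{LinkUp} + p_{NetOne} = 0 ⇒ p_{LinkUp} = 44 + (1/6)p_{NetOne}.
The reaction-function slope is 1/6, so a 6-unit rise in p_{NetOne} moves p_{LinkUp} by 1/6 × 6 = 1. LinkUp's best response rises — the actions are strategic complements.

1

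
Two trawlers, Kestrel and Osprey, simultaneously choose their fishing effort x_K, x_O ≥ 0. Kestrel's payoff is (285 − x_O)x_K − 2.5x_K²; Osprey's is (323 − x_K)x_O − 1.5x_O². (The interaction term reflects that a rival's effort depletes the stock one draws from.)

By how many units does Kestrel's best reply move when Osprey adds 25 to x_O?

-5

Expanding Kestrel's payoff: 285x_K − x_Ox_K − 2.5x_K².
∂π/∂x_K = 285 − x_O − 5x_K = 0, so x_K = 57 − 0.2x_O.
The reaction-function slope is −0.2, so a 25-unit rise in x_O moves x_K by −0.2 × 25 = −5. Kestrel's best response falls — the actions are strategic substitutes.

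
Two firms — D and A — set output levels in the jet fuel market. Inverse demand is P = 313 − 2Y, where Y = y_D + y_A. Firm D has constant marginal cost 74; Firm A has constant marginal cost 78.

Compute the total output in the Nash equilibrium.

79

Firm D's profit: π = y_D(313 − 2(y_D + y_A)) − 74y_D.
∂π/∂y_D = 239 − 4y_D − 2y_A = 0, so y_D = 59.75 − 0.5y_A.
By the same steps for A: y_A = 58.75 − 0.5y_D.
Solving the two reaction functions simultaneously: (1 − (−0.5)(−0.5))y_D = 59.75 − 0.5·58.75, so 0.75y_D = 30.375 and y_D = 40.5.
Then y_A = 58.75 − 0.5·40.5 = 38.5.
Total output: 40.5 + 38.5 = 79.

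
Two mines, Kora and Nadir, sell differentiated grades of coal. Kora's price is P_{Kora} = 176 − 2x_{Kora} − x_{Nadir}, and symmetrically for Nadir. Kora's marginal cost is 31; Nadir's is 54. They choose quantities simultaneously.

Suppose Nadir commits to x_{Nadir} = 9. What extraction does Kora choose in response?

34

Mine Kora's profit: π = x_{Kora}(176 − 2x_{Kora} − x_{Nadir}) − 31x_{Kora}.
∂π/∂x_{Kora} = 145 − 4x_{Kora} − x_{Nadir} = 0 ⇒ x_{Kora} = 36.25 − 0.25x_{Nadir}.
At x_{Nadir} = 9: x_{Kora} = 36.25 − 0.25·9 = 34.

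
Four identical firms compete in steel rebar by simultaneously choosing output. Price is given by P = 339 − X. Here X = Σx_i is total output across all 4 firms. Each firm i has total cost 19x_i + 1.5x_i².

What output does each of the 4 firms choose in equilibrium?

A representative firm's profit is π_i = x_i(339 − X) − 19x_i − 1.5x_i², with X = x_i + Σ_{j≠i} x_j.
First-order condition: 320 − 5x_i − Σ_{j≠i} x_j = 0.
In a symmetric equilibrium every firm chooses the same x, so Σ_{j≠i} x_j = 3x. The condition becomes 320 − 8x = 0, giving x = 320/8 = 40.

40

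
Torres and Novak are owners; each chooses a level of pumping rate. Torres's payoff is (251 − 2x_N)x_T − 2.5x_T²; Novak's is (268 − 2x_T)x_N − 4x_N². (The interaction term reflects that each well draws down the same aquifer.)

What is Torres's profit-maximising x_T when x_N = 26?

39.8

Expanding Torres's payoff: 251x_T − 2x_Nx_T − 2.5x_T².
∂π/∂x_T = 251 − 2x_N − 5x_T = 0, so x_T = 50.2 − 0.4x_N.
At x_N = 26: x_T = 50.2 − 0.4·26 = 39.8.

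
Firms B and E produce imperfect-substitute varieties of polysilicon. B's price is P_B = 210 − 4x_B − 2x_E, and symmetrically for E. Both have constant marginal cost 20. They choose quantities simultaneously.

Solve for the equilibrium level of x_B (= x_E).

19

Firm B's profit: π = x_B(210 − 4x_B − 2x_E) − 20x_B.
∂π/∂x_B = 190 − 8x_B − 2x_E = 0 ⇒ x_B = 23.75 − 0.25x_E.
The game is symmetric, so in equilibrium x_E = x_B: the reaction function gives 1.25x_B = 23.75, hence x_B = 19.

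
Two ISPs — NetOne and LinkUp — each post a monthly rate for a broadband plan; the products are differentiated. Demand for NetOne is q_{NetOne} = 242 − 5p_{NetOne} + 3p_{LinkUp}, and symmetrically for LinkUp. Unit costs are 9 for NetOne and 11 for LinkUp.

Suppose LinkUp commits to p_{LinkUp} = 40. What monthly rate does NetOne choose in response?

NetOne's profit: π = (p_{NetOne} − 9)(242 − 5p_{NetOne} + 3p_{LinkUp}).
∂π/∂p_{NetOne} = 287 − 10p_{NetOne} + 3p_{LinkUp} = 0 ⇒ p_{NetOne} = 28.7 + 0.3p_{LinkUp}.
At p_{LinkUp} = 40: p_{NetOne} = 28.7 + 0.3·40 = 40.7.

40.7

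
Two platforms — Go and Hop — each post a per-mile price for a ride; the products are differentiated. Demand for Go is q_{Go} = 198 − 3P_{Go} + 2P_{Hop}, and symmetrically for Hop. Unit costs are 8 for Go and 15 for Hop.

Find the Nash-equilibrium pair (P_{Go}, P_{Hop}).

56.8125, 59.4375

Go's profit: π = (P_{Go} − 8)(198 − 3P_{Go} + 2P_{Hop}).
∂π/∂P_{Go} = 222 − 6P_{Go} + 2P_{Hop} = 0 ⇒ P_{Go} = 37 + (1/3)P_{Hop}.
Similarly P_{Hop} = 40.5 + (1/3)P_{Go}.
Plugging P_{Hop} into Go's best response: P_{Go} = 37 + (1/3)(40.5 + (1/3)P_{Go}) ⇒ (8/9)P_{Go} = 50.5, so P_{Go} = 56.8125.
Then P_{Hop} = 40.5 + (1/3)·56.8125 = 59.4375.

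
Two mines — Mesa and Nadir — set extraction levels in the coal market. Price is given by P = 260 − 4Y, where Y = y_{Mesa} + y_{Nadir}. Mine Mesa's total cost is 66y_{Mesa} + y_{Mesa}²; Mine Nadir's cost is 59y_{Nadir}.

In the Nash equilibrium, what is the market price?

Mine Mesa's profit: π = y_{Mesa}(260 − 4(y_{Mesa} + y_{Nadir})) − 66y_{Mesa} − y_{Mesa}².
∂π/∂y_{Mesa} = 194 − 10y_{Mesa} − 4y_{Nadir} = 0, so y_{Mesa} = 19.4 − 0.4y_{Nadir}.
For Nadir: ∂π/∂y_{Nadir} = 201 − 8y_{Nadir} − 4y_{Mesa} = 0 ⇒ y_{Nadir} = 25.125 − 0.5y_{Mesa}.
Solving the two reaction functions simultaneously: (1 − (−0.4)(−0.5))y_{Mesa} = 19.4 − 0.4·25.125, so 0.8y_{Mesa} = 9.35 and y_{Mesa} = 11.6875.
Then y_{Nadir} = 25.125 − 0.5·11.6875 = 617/32.
Equilibrium price: P = 260 − 4·(991/32) = 136.125.

136.125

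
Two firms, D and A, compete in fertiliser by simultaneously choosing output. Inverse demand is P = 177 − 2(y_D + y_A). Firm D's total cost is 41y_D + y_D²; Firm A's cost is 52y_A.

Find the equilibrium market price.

99.8

Firm D's profit: π = y_D(177 − 2(y_D + y_A)) − 41y_D − y_D².
∂π/∂y_D = 136 − 6y_D − 2y_A = 0, so y_D = 68/3 − (1/3)y_A.
For A: ∂π/∂y_A = 125 − 4y_A − 2y_D = 0 ⇒ y_A = 31.25 − 0.5y_D.
Plugging y_A into D's best response: y_D = 68/3 − (1/3)(31.25 − 0.5y_D) ⇒ (5/6)y_D = 12.25, so y_D = 14.7.
Then y_A = 31.25 − 0.5·14.7 = 23.9.
Equilibrium price: P = 177 − 2·38.6 = 99.8.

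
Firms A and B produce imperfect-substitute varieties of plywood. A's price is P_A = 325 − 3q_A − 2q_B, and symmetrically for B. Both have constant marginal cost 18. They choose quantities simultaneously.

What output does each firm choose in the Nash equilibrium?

38.375

Firm A's profit: π = q_A(325 − 3q_A − 2q_B) − 18q_A.
∂π/∂q_A = 307 − 6q_A − 2q_B = 0 ⇒ q_A = 307/6 − (1/3)q_B.
By symmetry q_B = q_A; substituting into the reaction function, (4/3)q_A = 307/6 and q_A = 38.375.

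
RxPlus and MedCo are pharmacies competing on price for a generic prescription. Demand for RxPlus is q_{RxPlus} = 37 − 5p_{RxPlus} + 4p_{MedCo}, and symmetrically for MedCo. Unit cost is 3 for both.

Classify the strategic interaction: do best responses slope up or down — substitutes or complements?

strategic complements

RxPlus's profit: π = (p_{RxPlus} − 3)(37 − 5p_{RxPlus} + 4p_{MedCo}).
∂π/∂p_{RxPlus} = 52 − 10p_{RxPlus} + 4p_{MedCo} = 0 ⇒ p_{RxPlus} = 5.2 + 0.4p_{MedCo}.
The best-response slope dp_{RxPlus}/dp_{MedCo} = 0.4 > 0: the reaction function is upward-sloping, so the choices are strategic complements.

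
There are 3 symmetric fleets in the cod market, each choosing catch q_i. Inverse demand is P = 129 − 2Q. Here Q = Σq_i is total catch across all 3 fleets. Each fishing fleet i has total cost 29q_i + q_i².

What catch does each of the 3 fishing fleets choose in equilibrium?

10

A representative fishing fleet's profit is π_i = q_i(129 − 2Q) − 29q_i − q_i², with Q = q_i + Σ_{j≠i} q_j.
First-order condition: 100 − 6q_i − 2Σ_{j≠i} q_j = 0.
With identical fishing fleets, set every q_j = q: then 100 − 6q − 4q = 0, i.e. q = 100/10 = 10.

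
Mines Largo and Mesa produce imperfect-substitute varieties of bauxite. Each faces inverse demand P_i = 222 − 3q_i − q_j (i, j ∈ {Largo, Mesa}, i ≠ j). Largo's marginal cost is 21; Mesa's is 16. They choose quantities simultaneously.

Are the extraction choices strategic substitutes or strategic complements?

Mine Largo's profit: π = q_{Largo}(222 − 3q_{Largo} − q_{Mesa}) − 21q_{Largo}.
∂π/∂q_{Largo} = 201 − 6q_{Largo} − q_{Mesa} = 0 ⇒ q_{Largo} = 33.5 − (1/6)q_{Mesa}.
The best-response slope dq_{Largo}/dq_{Mesa} = −1/6 < 0: the reaction function is downward-sloping, so the choices are strategic substitutes.

strategic substitutes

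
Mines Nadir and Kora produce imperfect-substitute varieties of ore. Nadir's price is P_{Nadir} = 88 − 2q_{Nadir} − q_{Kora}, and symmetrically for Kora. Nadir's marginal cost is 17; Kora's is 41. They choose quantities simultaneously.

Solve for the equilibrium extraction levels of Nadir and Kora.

Mine Nadir's profit: π = q_{Nadir}(88 − 2q_{Nadir} − q_{Kora}) − 17q_{Nadir}.
∂π/∂q_{Nadir} = 71 − 4q_{Nadir} − q_{Kora} = 0 ⇒ q_{Nadir} = 17.75 − 0.25q_{Kora}.
Similarly q_{Kora} = 11.75 − 0.25q_{Nadir}.
Substituting the second reaction function into the first: q_{Nadir} = 17.75 − 0.25(11.75 − 0.25q_{Nadir}), which gives 0.9375q_{Nadir} = 14.8125 ⇒ q_{Nadir} = 15.8.
Then q_{Kora} = 11.75 − 0.25·15.8 = 7.8.

15.8, 7.8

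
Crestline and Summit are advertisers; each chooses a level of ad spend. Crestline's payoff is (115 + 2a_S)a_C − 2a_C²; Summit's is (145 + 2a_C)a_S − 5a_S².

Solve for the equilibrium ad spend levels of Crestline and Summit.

40, 22.5

Expanding Crestline's payoff: 115a_C + 2a_Sa_C − 2a_C².
∂π/∂a_C = 115 + 2a_S − 4a_C = 0, so a_C = 28.75 + 0.5a_S.
Likewise for Summit: a_S = 14.5 + 0.2a_C.
Solving the two reaction functions simultaneously: (1 − (0.5)(0.2))a_C = 28.75 + 0.5·14.5, so 0.9a_C = 36 and a_C = 40.
Then a_S = 14.5 + 0.2·40 = 22.5.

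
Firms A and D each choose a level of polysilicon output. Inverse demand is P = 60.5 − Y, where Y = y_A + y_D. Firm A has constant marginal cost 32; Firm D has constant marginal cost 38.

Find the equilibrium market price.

Firm A's profit: π = y_A(60.5 − (y_A + y_D)) − 32y_A.
∂π/∂y_A = 28.5 − 2y_A − y_D = 0, so y_A = 14.25 − 0.5y_D.
By the same steps for D: y_D = 11.25 − 0.5y_A.
Substituting the second reaction function into the first: y_A = 14.25 − 0.5(11.25 − 0.5y_A), which gives 0.75y_A = 8.625 ⇒ y_A = 11.5.
Then y_D = 11.25 − 0.5·11.5 = 5.5.
Equilibrium price: P = 60.5 − 17 = 43.5.

43.5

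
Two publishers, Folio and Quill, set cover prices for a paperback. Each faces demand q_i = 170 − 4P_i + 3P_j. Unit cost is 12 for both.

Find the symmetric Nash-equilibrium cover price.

Folio's profit: π = (P_{Folio} − 12)(170 − 4P_{Folio} + 3P_{Quill}).
∂π/∂P_{Folio} = 218 − 8P_{Folio} + 3P_{Quill} = 0 ⇒ P_{Folio} = 27.25 + 0.375P_{Quill}.
Setting P_{Folio} = P_{Quill} in the reaction function: P_{Folio} = 27.25 + 0.375P_{Folio}, so P_{Folio} = 27.25 / 0.625 = 43.6.

43.6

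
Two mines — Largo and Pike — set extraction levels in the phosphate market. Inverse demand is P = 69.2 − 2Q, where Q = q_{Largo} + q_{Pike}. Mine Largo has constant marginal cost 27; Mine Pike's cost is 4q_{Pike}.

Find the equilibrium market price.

Mine Largo's profit: π = q_{Largo}(69.2 − 2(q_{Largo} + q_{Pike})) − 27q_{Largo}.
∂π/∂q_{Largo} = 42.2 − 4q_{Largo} − 2q_{Pike} = 0, so q_{Largo} = 10.55 − 0.5q_{Pike}.
By the same steps for Pike: q_{Pike} = 16.3 − 0.5q_{Largo}.
Solving the two reaction functions simultaneously: (1 − (−0.5)(−0.5))q_{Largo} = 10.55 − 0.5·16.3, so 0.75q_{Largo} = 2.4 and q_{Largo} = 3.2.
Then q_{Pike} = 16.3 − 0.5·3.2 = 14.7.
Equilibrium price: P = 69.2 − 2·17.9 = 33.4.

33.4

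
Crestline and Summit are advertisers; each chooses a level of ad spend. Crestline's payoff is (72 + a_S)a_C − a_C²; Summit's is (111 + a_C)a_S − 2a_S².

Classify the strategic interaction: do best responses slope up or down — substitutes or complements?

Expanding Crestline's payoff: 72a_C + a_Sa_C − a_C².
∂π/∂a_C = 72 + a_S − 2a_C = 0, so a_C = 36 + 0.5a_S.
The best-response slope da_C/da_S = 0.5 > 0: the reaction function is upward-sloping, so the choices are strategic complements.

strategic complements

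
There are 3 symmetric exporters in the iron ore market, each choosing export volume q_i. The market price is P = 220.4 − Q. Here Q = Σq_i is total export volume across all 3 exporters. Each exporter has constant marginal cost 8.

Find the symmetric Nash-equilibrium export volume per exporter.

53.1

A representative exporter's profit is π_i = q_i(220.4 − Q) − 8q_i, with Q = q_i + Σ_{j≠i} q_j.
First-order condition: 212.4 − 2q_i − Σ_{j≠i} q_j = 0.
With identical exporters, set every q_j = q: then 212.4 − 2q − 2q = 0, i.e. q = 212.4/4 = 53.1.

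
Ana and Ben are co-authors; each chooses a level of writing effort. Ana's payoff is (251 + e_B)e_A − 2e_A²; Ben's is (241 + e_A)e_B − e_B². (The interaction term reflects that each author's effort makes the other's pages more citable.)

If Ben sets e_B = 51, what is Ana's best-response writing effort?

75.5

Expanding Ana's payoff: 251e_A + e_Be_A − 2e_A².
∂π/∂e_A = 251 + e_B − 4e_A = 0, so e_A = 62.75 + 0.25e_B.
At e_B = 51: e_A = 62.75 + 0.25·51 = 75.5.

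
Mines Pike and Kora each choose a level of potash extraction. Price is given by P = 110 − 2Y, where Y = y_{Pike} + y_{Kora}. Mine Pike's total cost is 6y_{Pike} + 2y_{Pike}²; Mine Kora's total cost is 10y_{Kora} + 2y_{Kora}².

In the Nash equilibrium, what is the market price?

69.2

Mine Pike's profit: π = y_{Pike}(110 − 2(y_{Pike} + y_{Kora})) − 6y_{Pike} − 2y_{Pike}².
∂π/∂y_{Pike} = 104 − 8y_{Pike} − 2y_{Kora} = 0, so y_{Pike} = 13 − 0.25y_{Kora}.
By the same steps for Kora: y_{Kora} = 12.5 − 0.25y_{Pike}.
Substituting the second reaction function into the first: y_{Pike} = 13 − 0.25(12.5 − 0.25y_{Pike}), which gives 0.9375y_{Pike} = 9.875 ⇒ y_{Pike} = 158/15.
Then y_{Kora} = 12.5 − 0.25·(158/15) = 148/15.
Equilibrium price: P = 110 − 2·20.4 = 69.2.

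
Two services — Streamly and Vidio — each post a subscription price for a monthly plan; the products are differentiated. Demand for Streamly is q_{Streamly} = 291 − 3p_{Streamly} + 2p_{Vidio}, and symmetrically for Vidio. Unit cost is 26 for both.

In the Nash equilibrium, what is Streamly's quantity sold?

198.75

Streamly's profit: π = (p_{Streamly} − 26)(291 − 3p_{Streamly} + 2p_{Vidio}).
∂π/∂p_{Streamly} = 369 − 6p_{Streamly} + 2p_{Vidio} = 0 ⇒ p_{Streamly} = 61.5 + (1/3)p_{Vidio}.
By symmetry p_{Vidio} = p_{Streamly}; substituting into the reaction function, (2/3)p_{Streamly} = 61.5 and p_{Streamly} = 92.25.
q_{Streamly} = 291 − 3·92.25 + 2·92.25 = 198.75.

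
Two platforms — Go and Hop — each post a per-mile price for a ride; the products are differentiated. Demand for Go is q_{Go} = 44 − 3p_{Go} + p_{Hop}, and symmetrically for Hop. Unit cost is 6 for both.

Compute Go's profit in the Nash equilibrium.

Go's profit: π = (p_{Go} − 6)(44 − 3p_{Go} + p_{Hop}).
∂π/∂p_{Go} = 62 − 6p_{Go} + p_{Hop} = 0 ⇒ p_{Go} = 31/3 + (1/6)p_{Hop}.
By symmetry p_{Hop} = p_{Go}; substituting into the reaction function, (5/6)p_{Go} = 31/3 and p_{Go} = 12.4.
q_{Go} = 44 − 3·12.4 + 12.4 = 19.2.
Profit = (12.4 − 6)·19.2 = 122.88.

122.88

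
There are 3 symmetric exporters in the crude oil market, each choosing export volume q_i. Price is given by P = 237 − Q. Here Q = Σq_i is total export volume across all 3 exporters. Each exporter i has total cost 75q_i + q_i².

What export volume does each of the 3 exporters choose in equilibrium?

A representative exporter's profit is π_i = q_i(237 − Q) − 75q_i − q_i², with Q = q_i + Σ_{j≠i} q_j.
First-order condition: 162 − 4q_i − Σ_{j≠i} q_j = 0.
With identical exporters, set every q_j = q: then 162 − 4q − 2q = 0, i.e. q = 162/6 = 27.

27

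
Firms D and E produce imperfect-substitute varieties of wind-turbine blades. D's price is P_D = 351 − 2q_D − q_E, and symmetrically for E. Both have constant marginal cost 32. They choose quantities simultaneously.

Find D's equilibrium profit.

8140.88

Firm D's profit: π = q_D(351 − 2q_D − q_E) − 32q_D.
∂π/∂q_D = 319 − 4q_D − q_E = 0 ⇒ q_D = 79.75 − 0.25q_E.
The game is symmetric, so in equilibrium q_E = q_D: the reaction function gives 1.25q_D = 79.75, hence q_D = 63.8.
P_D = 351 − 2·63.8 − 63.8 = 159.6.
Profit = (159.6 − 32)·63.8 = 8140.88.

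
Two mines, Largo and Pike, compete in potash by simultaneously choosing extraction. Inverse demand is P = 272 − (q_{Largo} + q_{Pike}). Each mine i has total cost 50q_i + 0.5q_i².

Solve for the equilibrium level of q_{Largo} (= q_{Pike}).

55.5

Mine Largo's profit: π = q_{Largo}(272 − (q_{Largo} + q_{Pike})) − 50q_{Largo} − 0.5q_{Largo}².
∂π/∂q_{Largo} = 222 − 3q_{Largo} − q_{Pike} = 0, so q_{Largo} = 74 − (1/3)q_{Pike}.
Setting q_{Largo} = q_{Pike} in the reaction function: q_{Largo} = 74 − (1/3)q_{Largo}, so q_{Largo} = 74 / (4/3) = 55.5.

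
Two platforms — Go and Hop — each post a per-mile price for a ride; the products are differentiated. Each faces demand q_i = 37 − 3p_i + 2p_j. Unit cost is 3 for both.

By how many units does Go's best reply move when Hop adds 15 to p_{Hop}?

5

Go's profit: π = (p_{Go} − 3)(37 − 3p_{Go} + 2p_{Hop}).
∂π/∂p_{Go} = 46 − 6p_{Go} + 2p_{Hop} = 0 ⇒ p_{Go} = 23/3 + (1/3)p_{Hop}.
The reaction-function slope is 1/3, so a 15-unit rise in p_{Hop} moves p_{Go} by 1/3 × 15 = 5. Go's best response rises — the actions are strategic complements.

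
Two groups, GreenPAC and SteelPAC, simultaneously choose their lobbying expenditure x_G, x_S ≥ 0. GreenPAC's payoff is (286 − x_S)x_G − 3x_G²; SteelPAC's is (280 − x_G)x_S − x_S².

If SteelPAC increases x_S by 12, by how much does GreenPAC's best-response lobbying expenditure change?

Expanding GreenPAC's payoff: 286x_G − x_Sx_G − 3x_G².
∂π/∂x_G = 286 − x_S − 6x_G = 0, so x_G = 143/3 − (1/6)x_S.
The reaction-function slope is −1/6, so a 12-unit rise in x_S moves x_G by −1/6 × 12 = −2. GreenPAC's best response falls — the actions are strategic substitutes.

-2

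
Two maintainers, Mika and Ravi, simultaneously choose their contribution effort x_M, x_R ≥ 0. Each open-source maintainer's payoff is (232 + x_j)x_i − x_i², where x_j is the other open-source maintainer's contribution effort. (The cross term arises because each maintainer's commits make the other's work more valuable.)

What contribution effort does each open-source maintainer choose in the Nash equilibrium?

Mika's payoff is (232 + x_R)x_M − x_M².
∂π/∂x_M = 232 + x_R − 2x_M = 0, so x_M = 116 + 0.5x_R.
By symmetry x_R = x_M; substituting into the reaction function, 0.5x_M = 116 and x_M = 232.

232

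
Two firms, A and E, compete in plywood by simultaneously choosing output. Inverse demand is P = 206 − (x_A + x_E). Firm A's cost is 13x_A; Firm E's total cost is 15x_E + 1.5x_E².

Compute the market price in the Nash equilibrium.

99

Firm A's profit: π = x_A(206 − (x_A + x_E)) − 13x_A.
∂π/∂x_A = 193 − 2x_A − x_E = 0, so x_A = 96.5 − 0.5x_E.
For E: ∂π/∂x_E = 191 − 5x_E − x_A = 0 ⇒ x_E = 38.2 − 0.2x_A.
Substituting the second reaction function into the first: x_A = 96.5 − 0.5(38.2 − 0.2x_A), which gives 0.9x_A = 77.4 ⇒ x_A = 86.
Then x_E = 38.2 − 0.2·86 = 21.
Equilibrium price: P = 206 − 107 = 99.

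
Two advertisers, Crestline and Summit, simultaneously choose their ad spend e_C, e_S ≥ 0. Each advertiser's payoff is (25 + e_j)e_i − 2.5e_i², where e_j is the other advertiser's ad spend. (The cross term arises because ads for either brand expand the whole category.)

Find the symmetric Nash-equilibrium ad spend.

6.25

Crestline's payoff is (25 + e_S)e_C − 2.5e_C².
∂π/∂e_C = 25 + e_S − 5e_C = 0, so e_C = 5 + 0.2e_S.
The game is symmetric, so in equilibrium e_S = e_C: the reaction function gives 0.8e_C = 5, hence e_C = 6.25.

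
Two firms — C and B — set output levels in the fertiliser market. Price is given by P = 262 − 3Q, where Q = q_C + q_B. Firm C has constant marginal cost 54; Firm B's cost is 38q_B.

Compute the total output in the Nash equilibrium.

Firm C's profit: π = q_C(262 − 3(q_C + q_B)) − 54q_C.
∂π/∂q_C = 208 − 6q_C − 3q_B = 0, so q_C = 104/3 − 0.5q_B.
By the same steps for B: q_B = 112/3 − 0.5q_C.
Substituting the second reaction function into the first: q_C = 104/3 − 0.5(112/3 − 0.5q_C), which gives 0.75q_C = 16 ⇒ q_C = 64/3.
Then q_B = 112/3 − 0.5·(64/3) = 80/3.
Total output: 64/3 + 80/3 = 48.

48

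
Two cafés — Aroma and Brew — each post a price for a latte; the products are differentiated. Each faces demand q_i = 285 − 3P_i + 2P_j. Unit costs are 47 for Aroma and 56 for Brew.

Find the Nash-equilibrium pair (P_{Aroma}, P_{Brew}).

Aroma's profit: π = (P_{Aroma} − 47)(285 − 3P_{Aroma} + 2P_{Brew}).
∂π/∂P_{Aroma} = 426 − 6P_{Aroma} + 2P_{Brew} = 0 ⇒ P_{Aroma} = 71 + (1/3)P_{Brew}.
Similarly P_{Brew} = 75.5 + (1/3)P_{Aroma}.
Plugging P_{Brew} into Aroma's best response: P_{Aroma} = 71 + (1/3)(75.5 + (1/3)P_{Aroma}) ⇒ (8/9)P_{Aroma} = 577/6, so P_{Aroma} = 108.1875.
Then P_{Brew} = 75.5 + (1/3)·108.1875 = 111.5625.

108.1875, 111.5625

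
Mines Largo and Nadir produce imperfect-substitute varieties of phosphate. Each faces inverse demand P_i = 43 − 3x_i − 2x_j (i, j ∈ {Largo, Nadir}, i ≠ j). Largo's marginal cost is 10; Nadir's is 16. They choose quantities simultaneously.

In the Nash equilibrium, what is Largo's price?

23.5

Mine Largo's profit: π = x_{Largo}(43 − 3x_{Largo} − 2x_{Nadir}) − 10x_{Largo}.
∂π/∂x_{Largo} = 33 − 6x_{Largo} − 2x_{Nadir} = 0 ⇒ x_{Largo} = 5.5 − (1/3)x_{Nadir}.
Similarly x_{Nadir} = 4.5 − (1/3)x_{Largo}.
Plugging x_{Nadir} into Largo's best response: x_{Largo} = 5.5 − (1/3)(4.5 − (1/3)x_{Largo}) ⇒ (8/9)x_{Largo} = 4, so x_{Largo} = 4.5.
Then x_{Nadir} = 4.5 − (1/3)·4.5 = 3.
P_{Largo} = 43 − 3·4.5 − 2·3 = 23.5.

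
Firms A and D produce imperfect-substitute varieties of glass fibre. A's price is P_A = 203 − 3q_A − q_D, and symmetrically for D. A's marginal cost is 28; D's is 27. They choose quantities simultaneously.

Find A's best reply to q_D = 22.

25.5

Firm A's profit: π = q_A(203 − 3q_A − q_D) − 28q_A.
∂π/∂q_A = 175 − 6q_A − q_D = 0 ⇒ q_A = 175/6 − (1/6)q_D.
At q_D = 22: q_A = 175/6 − (1/6)·22 = 25.5.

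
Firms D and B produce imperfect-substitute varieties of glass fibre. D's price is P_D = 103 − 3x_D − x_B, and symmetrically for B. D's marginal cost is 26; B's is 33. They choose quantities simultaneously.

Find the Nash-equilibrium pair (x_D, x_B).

11.2, 9.8

Firm D's profit: π = x_D(103 − 3x_D − x_B) − 26x_D.
∂π/∂x_D = 77 − 6x_D − x_B = 0 ⇒ x_D = 77/6 − (1/6)x_B.
Similarly x_B = 35/3 − (1/6)x_D.
Solving the two reaction functions simultaneously: (1 − (−1/6)(−1/6))x_D = 77/6 − (1/6)·(35/3), so (35/36)x_D = 98/9 and x_D = 11.2.
Then x_B = 35/3 − (1/6)·11.2 = 9.8.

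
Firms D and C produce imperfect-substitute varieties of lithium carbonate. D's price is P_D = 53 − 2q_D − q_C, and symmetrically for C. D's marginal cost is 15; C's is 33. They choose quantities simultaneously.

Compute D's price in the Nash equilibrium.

Firm D's profit: π = q_D(53 − 2q_D − q_C) − 15q_D.
∂π/∂q_D = 38 − 4q_D − q_C = 0 ⇒ q_D = 9.5 − 0.25q_C.
Similarly q_C = 5 − 0.25q_D.
Substituting the second reaction function into the first: q_D = 9.5 − 0.25(5 − 0.25q_D), which gives 0.9375q_D = 8.25 ⇒ q_D = 8.8.
Then q_C = 5 − 0.25·8.8 = 2.8.
P_D = 53 − 2·8.8 − 2.8 = 32.6.

32.6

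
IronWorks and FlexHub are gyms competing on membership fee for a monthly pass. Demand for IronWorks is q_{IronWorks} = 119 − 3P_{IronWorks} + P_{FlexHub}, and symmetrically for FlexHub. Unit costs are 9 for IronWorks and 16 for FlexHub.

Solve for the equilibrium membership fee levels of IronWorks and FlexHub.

29.8, 32.8

IronWorks's profit: π = (P_{IronWorks} − 9)(119 − 3P_{IronWorks} + P_{FlexHub}).
∂π/∂P_{IronWorks} = 146 − 6P_{IronWorks} + P_{FlexHub} = 0 ⇒ P_{IronWorks} = 73/3 + (1/6)P_{FlexHub}.
Similarly P_{FlexHub} = 167/6 + (1/6)P_{IronWorks}.
Solving the two reaction functions simultaneously: (1 − (1/6)(1/6))P_{IronWorks} = 73/3 + (1/6)·(167/6), so (35/36)P_{IronWorks} = 1043/36 and P_{IronWorks} = 29.8.
Then P_{FlexHub} = 167/6 + (1/6)·29.8 = 32.8.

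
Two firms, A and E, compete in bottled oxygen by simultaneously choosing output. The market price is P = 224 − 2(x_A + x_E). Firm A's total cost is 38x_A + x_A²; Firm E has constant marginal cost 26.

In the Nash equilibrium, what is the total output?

58.2

Firm A's profit: π = x_A(224 − 2(x_A + x_E)) − 38x_A − x_A².
∂π/∂x_A = 186 − 6x_A − 2x_E = 0, so x_A = 31 − (1/3)x_E.
For E: ∂π/∂x_E = 198 − 4x_E − 2x_A = 0 ⇒ x_E = 49.5 − 0.5x_A.
Solving the two reaction functions simultaneously: (1 − (−1/3)(−0.5))x_A = 31 − (1/3)·49.5, so (5/6)x_A = 14.5 and x_A = 17.4.
Then x_E = 49.5 − 0.5·17.4 = 40.8.
Total output: 17.4 + 40.8 = 58.2.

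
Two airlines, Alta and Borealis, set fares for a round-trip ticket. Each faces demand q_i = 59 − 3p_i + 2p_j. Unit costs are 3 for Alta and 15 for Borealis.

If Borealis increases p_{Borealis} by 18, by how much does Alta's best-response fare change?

Alta's profit: π = (p_{Alta} − 3)(59 − 3p_{Alta} + 2p_{Borealis}).
∂π/∂p_{Alta} = 68 − 6p_{Alta} + 2p_{Borealis} = 0 ⇒ p_{Alta} = 34/3 + (1/3)p_{Borealis}.
The reaction-function slope is 1/3, so an 18-unit rise in p_{Borealis} moves p_{Alta} by 1/3 × 18 = 6. Alta's best response rises — the actions are strategic complements.

6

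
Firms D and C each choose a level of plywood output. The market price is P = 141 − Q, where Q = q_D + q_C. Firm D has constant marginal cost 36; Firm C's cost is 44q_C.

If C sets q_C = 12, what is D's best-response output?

46.5

Firm D's profit: π = q_D(141 − (q_D + q_C)) − 36q_D.
∂π/∂q_D = 105 − 2q_D − q_C = 0, so q_D = 52.5 − 0.5q_C.
At q_C = 12: q_D = 52.5 − 0.5·12 = 46.5.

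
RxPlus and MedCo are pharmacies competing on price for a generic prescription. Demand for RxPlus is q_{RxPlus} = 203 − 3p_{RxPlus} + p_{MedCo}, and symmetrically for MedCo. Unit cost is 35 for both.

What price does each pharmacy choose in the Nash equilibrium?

RxPlus's profit: π = (p_{RxPlus} − 35)(203 − 3p_{RxPlus} + p_{MedCo}).
∂π/∂p_{RxPlus} = 308 − 6p_{RxPlus} + p_{MedCo} = 0 ⇒ p_{RxPlus} = 154/3 + (1/6)p_{MedCo}.
By symmetry p_{MedCo} = p_{RxPlus}; substituting into the reaction function, (5/6)p_{RxPlus} = 154/3 and p_{RxPlus} = 61.6.

61.6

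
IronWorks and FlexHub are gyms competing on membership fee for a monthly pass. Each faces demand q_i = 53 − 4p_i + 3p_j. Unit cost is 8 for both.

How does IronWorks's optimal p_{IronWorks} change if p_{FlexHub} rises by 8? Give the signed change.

IronWorks's profit: π = (p_{IronWorks} − 8)(53 − 4p_{IronWorks} + 3p_{FlexHub}).
∂π/∂p_{IronWorks} = 85 − 8p_{IronWorks} + 3p_{FlexHub} = 0 ⇒ p_{IronWorks} = 10.625 + 0.375p_{FlexHub}.
The reaction-function slope is 0.375, so an 8-unit rise in p_{FlexHub} moves p_{IronWorks} by 0.375 × 8 = 3. IronWorks's best response rises — the actions are strategic complements.

3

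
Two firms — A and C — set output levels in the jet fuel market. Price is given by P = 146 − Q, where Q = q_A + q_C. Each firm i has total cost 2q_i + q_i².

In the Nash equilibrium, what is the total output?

Firm A's profit: π = q_A(146 − (q_A + q_C)) − 2q_A − q_A².
∂π/∂q_A = 144 − 4q_A − q_C = 0, so q_A = 36 − 0.25q_C.
Setting q_A = q_C in the reaction function: q_A = 36 − 0.25q_A, so q_A = 36 / 1.25 = 28.8.
Total output: 28.8 + 28.8 = 57.6.

57.6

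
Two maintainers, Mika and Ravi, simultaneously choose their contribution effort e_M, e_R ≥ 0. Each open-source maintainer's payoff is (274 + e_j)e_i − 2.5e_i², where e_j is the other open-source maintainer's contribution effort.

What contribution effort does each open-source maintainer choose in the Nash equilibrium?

68.5

Mika's payoff is (274 + e_R)e_M − 2.5e_M².
∂π/∂e_M = 274 + e_R − 5e_M = 0, so e_M = 54.8 + 0.2e_R.
Setting e_M = e_R in the reaction function: e_M = 54.8 + 0.2e_M, so e_M = 54.8 / 0.8 = 68.5.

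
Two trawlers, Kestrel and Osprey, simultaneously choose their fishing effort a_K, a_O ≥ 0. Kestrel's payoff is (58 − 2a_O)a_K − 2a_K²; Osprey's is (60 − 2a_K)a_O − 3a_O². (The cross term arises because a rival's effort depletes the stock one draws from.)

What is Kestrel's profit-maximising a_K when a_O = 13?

Expanding Kestrel's payoff: 58a_K − 2a_Oa_K − 2a_K².
∂π/∂a_K = 58 − 2a_O − 4a_K = 0, so a_K = 14.5 − 0.5a_O.
At a_O = 13: a_K = 14.5 − 0.5·13 = 8.

8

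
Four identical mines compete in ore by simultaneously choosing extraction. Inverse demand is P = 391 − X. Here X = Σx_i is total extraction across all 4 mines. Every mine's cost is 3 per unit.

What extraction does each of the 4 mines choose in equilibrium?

77.6

A representative mine's profit is π_i = x_i(391 − X) − 3x_i, with X = x_i + Σ_{j≠i} x_j.
First-order condition: 388 − 2x_i − Σ_{j≠i} x_j = 0.
Imposing symmetry (x_j = x for all j) turns Σ_{j≠i} x_j into 3x, so 388 = 5x and x = 77.6.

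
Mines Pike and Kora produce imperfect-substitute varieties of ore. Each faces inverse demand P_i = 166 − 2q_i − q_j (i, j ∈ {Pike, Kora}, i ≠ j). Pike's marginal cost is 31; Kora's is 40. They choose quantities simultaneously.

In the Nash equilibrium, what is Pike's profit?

1523.52

Mine Pike's profit: π = q_{Pike}(166 − 2q_{Pike} − q_{Kora}) − 31q_{Pike}.
∂π/∂q_{Pike} = 135 − 4q_{Pike} − q_{Kora} = 0 ⇒ q_{Pike} = 33.75 − 0.25q_{Kora}.
Similarly q_{Kora} = 31.5 − 0.25q_{Pike}.
Plugging q_{Kora} into Pike's best response: q_{Pike} = 33.75 − 0.25(31.5 − 0.25q_{Pike}) ⇒ 0.9375q_{Pike} = 25.875, so q_{Pike} = 27.6.
Then q_{Kora} = 31.5 − 0.25·27.6 = 24.6.
P_{Pike} = 166 − 2·27.6 − 24.6 = 86.2.
Profit = (86.2 − 31)·27.6 = 1523.52.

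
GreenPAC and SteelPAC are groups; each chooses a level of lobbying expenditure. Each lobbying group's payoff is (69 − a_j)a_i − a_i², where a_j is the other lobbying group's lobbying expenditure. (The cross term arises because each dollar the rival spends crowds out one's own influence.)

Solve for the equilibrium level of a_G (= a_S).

GreenPAC's payoff is (69 − a_S)a_G − a_G².
∂π/∂a_G = 69 − a_S − 2a_G = 0, so a_G = 34.5 − 0.5a_S.
Setting a_G = a_S in the reaction function: a_G = 34.5 − 0.5a_G, so a_G = 34.5 / 1.5 = 23.

23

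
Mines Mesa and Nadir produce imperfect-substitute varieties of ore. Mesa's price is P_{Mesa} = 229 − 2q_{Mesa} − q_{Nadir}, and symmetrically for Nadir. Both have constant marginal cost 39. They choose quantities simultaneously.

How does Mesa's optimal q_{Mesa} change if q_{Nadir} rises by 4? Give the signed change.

-1

Mine Mesa's profit: π = q_{Mesa}(229 − 2q_{Mesa} − q_{Nadir}) − 39q_{Mesa}.
∂π/∂q_{Mesa} = 190 − 4q_{Mesa} − q_{Nadir} = 0 ⇒ q_{Mesa} = 47.5 − 0.25q_{Nadir}.
The reaction-function slope is −0.25, so a 4-unit rise in q_{Nadir} moves q_{Mesa} by −0.25 × 4 = −1. Mesa's best response falls — the actions are strategic substitutes.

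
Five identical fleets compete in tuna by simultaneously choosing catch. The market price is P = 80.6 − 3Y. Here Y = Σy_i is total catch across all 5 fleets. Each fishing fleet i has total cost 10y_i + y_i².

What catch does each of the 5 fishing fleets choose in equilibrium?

A representative fishing fleet's profit is π_i = y_i(80.6 − 3Y) − 10y_i − y_i², with Y = y_i + Σ_{j≠i} y_j.
First-order condition: 70.6 − 8y_i − 3Σ_{j≠i} y_j = 0.
With identical fishing fleets, set every y_j = y: then 70.6 − 8y − 12y = 0, i.e. y = 70.6/20 = 3.53.

3.53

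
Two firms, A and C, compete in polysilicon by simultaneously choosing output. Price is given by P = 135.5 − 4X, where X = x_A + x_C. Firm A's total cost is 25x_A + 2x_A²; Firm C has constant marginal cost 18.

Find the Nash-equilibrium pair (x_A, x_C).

5.175, 12.1

Firm A's profit: π = x_A(135.5 − 4(x_A + x_C)) − 25x_A − 2x_A².
∂π/∂x_A = 110.5 − 12x_A − 4x_C = 0, so x_A = 221/24 − (1/3)x_C.
For C: ∂π/∂x_C = 117.5 − 8x_C − 4x_A = 0 ⇒ x_C = 14.6875 − 0.5x_A.
Plugging x_C into A's best response: x_A = 221/24 − (1/3)(14.6875 − 0.5x_A) ⇒ (5/6)x_A = 4.3125, so x_A = 5.175.
Then x_C = 14.6875 − 0.5·5.175 = 12.1.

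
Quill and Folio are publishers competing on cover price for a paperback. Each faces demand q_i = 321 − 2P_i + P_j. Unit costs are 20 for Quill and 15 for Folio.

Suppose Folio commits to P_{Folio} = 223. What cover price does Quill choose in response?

Quill's profit: π = (P_{Quill} − 20)(321 − 2P_{Quill} + P_{Folio}).
∂π/∂P_{Quill} = 361 − 4P_{Quill} + P_{Folio} = 0 ⇒ P_{Quill} = 90.25 + 0.25P_{Folio}.
At P_{Folio} = 223: P_{Quill} = 90.25 + 0.25·223 = 146.

146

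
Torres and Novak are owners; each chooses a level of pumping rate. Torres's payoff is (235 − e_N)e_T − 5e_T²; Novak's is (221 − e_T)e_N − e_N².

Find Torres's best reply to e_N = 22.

21.3

Expanding Torres's payoff: 235e_T − e_Ne_T − 5e_T².
∂π/∂e_T = 235 − e_N − 10e_T = 0, so e_T = 23.5 − 0.1e_N.
At e_N = 22: e_T = 23.5 − 0.1·22 = 21.3.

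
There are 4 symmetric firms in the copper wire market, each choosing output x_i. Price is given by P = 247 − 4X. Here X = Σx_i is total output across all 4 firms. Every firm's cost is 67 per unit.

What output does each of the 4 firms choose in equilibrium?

A representative firm's profit is π_i = x_i(247 − 4X) − 67x_i, with X = x_i + Σ_{j≠i} x_j.
First-order condition: 180 − 8x_i − 4Σ_{j≠i} x_j = 0.
With identical firms, set every x_j = x: then 180 − 8x − 12x = 0, i.e. x = 180/20 = 9.

9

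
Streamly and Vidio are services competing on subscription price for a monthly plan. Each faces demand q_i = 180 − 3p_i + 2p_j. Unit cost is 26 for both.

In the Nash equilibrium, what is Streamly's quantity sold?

Streamly's profit: π = (p_{Streamly} − 26)(180 − 3p_{Streamly} + 2p_{Vidio}).
∂π/∂p_{Streamly} = 258 − 6p_{Streamly} + 2p_{Vidio} = 0 ⇒ p_{Streamly} = 43 + (1/3)p_{Vidio}.
Setting p_{Streamly} = p_{Vidio} in the reaction function: p_{Streamly} = 43 + (1/3)p_{Streamly}, so p_{Streamly} = 43 / (2/3) = 64.5.
q_{Streamly} = 180 − 3·64.5 + 2·64.5 = 115.5.

115.5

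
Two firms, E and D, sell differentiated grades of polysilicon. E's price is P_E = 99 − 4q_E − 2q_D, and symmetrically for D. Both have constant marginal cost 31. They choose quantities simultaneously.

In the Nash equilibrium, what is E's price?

58.2

Firm E's profit: π = q_E(99 − 4q_E − 2q_D) − 31q_E.
∂π/∂q_E = 68 − 8q_E − 2q_D = 0 ⇒ q_E = 8.5 − 0.25q_D.
The game is symmetric, so in equilibrium q_D = q_E: the reaction function gives 1.25q_E = 8.5, hence q_E = 6.8.
P_E = 99 − 4·6.8 − 2·6.8 = 58.2.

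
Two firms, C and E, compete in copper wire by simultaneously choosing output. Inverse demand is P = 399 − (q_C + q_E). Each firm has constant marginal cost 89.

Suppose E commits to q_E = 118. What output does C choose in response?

Firm C's profit: π = q_C(399 − (q_C + q_E)) − 89q_C.
∂π/∂q_C = 310 − 2q_C − q_E = 0, so q_C = 155 − 0.5q_E.
At q_E = 118: q_C = 155 − 0.5·118 = 96.

96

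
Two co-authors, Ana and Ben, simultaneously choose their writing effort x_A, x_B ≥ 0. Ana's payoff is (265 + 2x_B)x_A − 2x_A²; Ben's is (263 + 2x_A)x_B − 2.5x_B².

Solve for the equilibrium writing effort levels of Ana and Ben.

Expanding Ana's payoff: 265x_A + 2x_Bx_A − 2x_A².
∂π/∂x_A = 265 + 2x_B − 4x_A = 0, so x_A = 66.25 + 0.5x_B.
Likewise for Ben: x_B = 52.6 + 0.4x_A.
Solving the two reaction functions simultaneously: (1 − (0.5)(0.4))x_A = 66.25 + 0.5·52.6, so 0.8x_A = 92.55 and x_A = 115.6875.
Then x_B = 52.6 + 0.4·115.6875 = 98.875.

115.6875, 98.875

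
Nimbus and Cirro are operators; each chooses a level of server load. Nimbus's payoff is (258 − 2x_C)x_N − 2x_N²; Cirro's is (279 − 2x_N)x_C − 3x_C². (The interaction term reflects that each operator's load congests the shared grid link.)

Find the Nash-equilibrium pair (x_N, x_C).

Expanding Nimbus's payoff: 258x_N − 2x_Cx_N − 2x_N².
∂π/∂x_N = 258 − 2x_C − 4x_N = 0, so x_N = 64.5 − 0.5x_C.
Likewise for Cirro: x_C = 46.5 − (1/3)x_N.
Solving the two reaction functions simultaneously: (1 − (−0.5)(−1/3))x_N = 64.5 − 0.5·46.5, so (5/6)x_N = 41.25 and x_N = 49.5.
Then x_C = 46.5 − (1/3)·49.5 = 30.

49.5, 30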